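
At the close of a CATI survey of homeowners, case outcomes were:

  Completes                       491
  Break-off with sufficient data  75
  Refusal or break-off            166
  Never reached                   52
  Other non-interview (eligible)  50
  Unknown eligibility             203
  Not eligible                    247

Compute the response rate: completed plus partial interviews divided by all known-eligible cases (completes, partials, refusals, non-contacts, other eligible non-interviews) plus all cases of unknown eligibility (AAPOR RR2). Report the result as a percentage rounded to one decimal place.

54.6%

Num → 491 + 75 = 566
Denominator → 491 + 75 + 166 + 52 + 50 + 203 = 1037
RR2 = 566 / 1037 = 0.5458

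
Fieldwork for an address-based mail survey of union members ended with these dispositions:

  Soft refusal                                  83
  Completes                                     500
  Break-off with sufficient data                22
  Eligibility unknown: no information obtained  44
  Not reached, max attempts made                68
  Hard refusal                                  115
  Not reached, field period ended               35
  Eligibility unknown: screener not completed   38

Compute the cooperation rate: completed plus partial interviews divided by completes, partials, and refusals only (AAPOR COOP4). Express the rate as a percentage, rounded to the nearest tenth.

Refused = 115 + 83 = 198
Non-contacts = 35 + 68 = 103
Unknown eligibility = 38 + 44 = 82
Numerator: 500 + 22 = 522
Denominator: 500 + 22 + 198 = 720
COOP4 = 522 / 720 = 0.7250

72.5%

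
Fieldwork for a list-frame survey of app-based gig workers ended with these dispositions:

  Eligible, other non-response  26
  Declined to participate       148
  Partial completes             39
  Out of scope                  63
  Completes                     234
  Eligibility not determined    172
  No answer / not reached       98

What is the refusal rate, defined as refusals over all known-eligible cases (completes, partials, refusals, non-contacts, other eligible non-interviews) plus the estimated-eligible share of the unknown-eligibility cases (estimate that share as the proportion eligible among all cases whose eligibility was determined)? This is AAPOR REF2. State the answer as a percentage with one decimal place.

21.2%

Top → 148
Eligible (known) → 234 + 39 + 148 + 98 + 26 = 545
e = 545 / (545 + 63) = 545 / 608 = 0.8964
Estimated eligible among unknowns → 0.8964 × 172 = 154.18
Denom → 545 + 154.18 = 699.18
REF2 = 148 / 699.18 = 0.2117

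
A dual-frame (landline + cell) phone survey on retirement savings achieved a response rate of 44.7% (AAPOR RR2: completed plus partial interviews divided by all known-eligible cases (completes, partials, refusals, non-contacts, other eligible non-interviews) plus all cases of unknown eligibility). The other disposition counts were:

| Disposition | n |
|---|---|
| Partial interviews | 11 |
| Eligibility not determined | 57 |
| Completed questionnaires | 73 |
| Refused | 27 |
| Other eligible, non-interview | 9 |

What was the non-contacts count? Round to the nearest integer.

11

Num → 73 + 11 = 84
RR2 = 84 / D = 0.447
D = 84 / 0.447 = 187.9
Rest of base = 177
non-contacts = 187.9 − 177 ≈ 11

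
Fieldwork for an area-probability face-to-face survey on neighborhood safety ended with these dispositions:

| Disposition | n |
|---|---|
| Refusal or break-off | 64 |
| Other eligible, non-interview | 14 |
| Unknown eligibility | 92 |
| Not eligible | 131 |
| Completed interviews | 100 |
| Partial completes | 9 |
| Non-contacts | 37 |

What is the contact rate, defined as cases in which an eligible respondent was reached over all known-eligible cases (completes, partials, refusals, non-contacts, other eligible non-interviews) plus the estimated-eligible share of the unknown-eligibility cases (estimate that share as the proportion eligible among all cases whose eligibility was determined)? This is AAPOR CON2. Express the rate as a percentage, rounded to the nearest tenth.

Numerator: 100 + 9 + 64 + 14 = 187
Known eligible: 100 + 9 + 64 + 37 + 14 = 224
e = 224 / (224 + 131) = 224 / 355 = 0.6310
Eligible share of unknowns: 0.6310 × 92 = 58.05
Denominator: 224 + 58.05 = 282.05
CON2 = 187 / 282.05 = 0.6630

66.3%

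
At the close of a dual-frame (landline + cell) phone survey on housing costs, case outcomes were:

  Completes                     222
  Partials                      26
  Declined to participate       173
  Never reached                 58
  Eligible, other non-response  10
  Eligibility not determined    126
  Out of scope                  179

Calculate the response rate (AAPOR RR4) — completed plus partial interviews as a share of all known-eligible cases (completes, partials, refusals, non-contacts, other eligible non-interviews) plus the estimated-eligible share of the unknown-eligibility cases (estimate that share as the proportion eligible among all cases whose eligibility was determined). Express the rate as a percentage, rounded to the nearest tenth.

42.7%

Top: 222 + 26 = 248
Determined eligible: 222 + 26 + 173 + 58 + 10 = 489
e = 489 / (489 + 179) = 489 / 668 = 0.7320
Eligible share of unknowns: 0.7320 × 126 = 92.23
Base: 489 + 92.23 = 581.23
RR4 = 248 / 581.23 = 0.4267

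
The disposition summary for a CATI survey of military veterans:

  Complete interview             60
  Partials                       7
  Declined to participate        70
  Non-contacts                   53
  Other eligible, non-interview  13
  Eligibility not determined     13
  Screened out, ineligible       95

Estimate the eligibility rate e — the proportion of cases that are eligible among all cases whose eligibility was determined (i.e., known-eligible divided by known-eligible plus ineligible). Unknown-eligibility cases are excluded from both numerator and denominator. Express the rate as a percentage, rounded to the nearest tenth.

68.1%

Known eligible: 60 + 7 + 70 + 53 + 13 = 203
e = 203 / (203 + 95) = 203 / 298 = 0.6812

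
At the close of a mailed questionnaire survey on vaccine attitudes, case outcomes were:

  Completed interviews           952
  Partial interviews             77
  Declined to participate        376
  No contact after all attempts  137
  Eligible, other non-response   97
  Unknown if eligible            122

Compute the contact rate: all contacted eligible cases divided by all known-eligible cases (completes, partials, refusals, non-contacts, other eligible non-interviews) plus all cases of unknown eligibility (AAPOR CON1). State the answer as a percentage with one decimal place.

85.3%

Numerator → 952 + 77 + 376 + 97 = 1502
Denom → 952 + 77 + 376 + 137 + 97 + 122 = 1761
CON1 = 1502 / 1761 = 0.8529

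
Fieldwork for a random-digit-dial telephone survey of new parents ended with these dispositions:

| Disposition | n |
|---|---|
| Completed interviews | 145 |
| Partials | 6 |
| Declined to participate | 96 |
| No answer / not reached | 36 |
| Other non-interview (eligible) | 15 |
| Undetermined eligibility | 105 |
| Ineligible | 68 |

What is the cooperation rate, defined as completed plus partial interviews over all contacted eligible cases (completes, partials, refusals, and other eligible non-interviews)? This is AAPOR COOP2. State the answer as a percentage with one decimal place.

57.6%

Numerator = 145 + 6 = 151
Denom = 145 + 6 + 96 + 15 = 262
COOP2 = 151 / 262 = 0.5763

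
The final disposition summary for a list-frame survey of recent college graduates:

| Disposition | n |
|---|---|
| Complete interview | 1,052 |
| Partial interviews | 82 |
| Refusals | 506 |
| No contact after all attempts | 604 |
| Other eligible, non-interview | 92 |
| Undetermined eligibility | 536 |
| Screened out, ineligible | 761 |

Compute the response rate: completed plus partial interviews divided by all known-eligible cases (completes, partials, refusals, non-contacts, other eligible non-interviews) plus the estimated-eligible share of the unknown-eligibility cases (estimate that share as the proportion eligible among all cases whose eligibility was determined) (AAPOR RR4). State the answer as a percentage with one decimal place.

41.4%

Top → 1052 + 82 = 1134
Determined eligible → 1052 + 82 + 506 + 604 + 92 = 2336
e = 2336 / (2336 + 761) = 2336 / 3097 = 0.7543
Estimated eligible among unknowns → 0.7543 × 536 = 404.30
Denom → 2336 + 404.30 = 2740.30
RR4 = 1134 / 2740.30 = 0.4138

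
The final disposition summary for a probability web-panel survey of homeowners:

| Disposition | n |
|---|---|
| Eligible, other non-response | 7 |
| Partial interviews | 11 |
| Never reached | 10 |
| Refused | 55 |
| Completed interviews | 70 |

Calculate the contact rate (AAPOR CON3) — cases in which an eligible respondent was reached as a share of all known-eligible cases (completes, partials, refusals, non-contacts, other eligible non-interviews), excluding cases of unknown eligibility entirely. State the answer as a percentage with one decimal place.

93.5%

Num: 70 + 11 + 55 + 7 = 143
Denom: 70 + 11 + 55 + 10 + 7 = 153
CON3 = 143 / 153 = 0.9346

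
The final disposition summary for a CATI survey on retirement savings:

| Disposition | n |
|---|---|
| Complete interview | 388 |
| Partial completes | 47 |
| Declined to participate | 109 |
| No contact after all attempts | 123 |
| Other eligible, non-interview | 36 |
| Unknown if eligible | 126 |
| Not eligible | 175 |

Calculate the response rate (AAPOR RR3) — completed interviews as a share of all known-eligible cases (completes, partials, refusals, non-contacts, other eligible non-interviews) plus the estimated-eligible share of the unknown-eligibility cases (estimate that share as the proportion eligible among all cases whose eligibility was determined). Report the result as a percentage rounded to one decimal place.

Num → 388
Eligible (known) → 388 + 47 + 109 + 123 + 36 = 703
e = 703 / (703 + 175) = 703 / 878 = 0.8007
e × U → 0.8007 × 126 = 100.89
Denominator → 703 + 100.89 = 803.89
RR3 = 388 / 803.89 = 0.4827

48.3%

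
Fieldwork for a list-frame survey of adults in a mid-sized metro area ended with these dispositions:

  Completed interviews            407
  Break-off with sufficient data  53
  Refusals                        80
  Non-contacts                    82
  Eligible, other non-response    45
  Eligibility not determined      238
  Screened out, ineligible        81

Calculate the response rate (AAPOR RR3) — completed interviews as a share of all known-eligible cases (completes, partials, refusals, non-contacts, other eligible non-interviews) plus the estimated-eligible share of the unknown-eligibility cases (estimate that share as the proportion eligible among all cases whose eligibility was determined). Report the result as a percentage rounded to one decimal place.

Num = 407
Eligible (known) = 407 + 53 + 80 + 82 + 45 = 667
e = 667 / (667 + 81) = 667 / 748 = 0.8917
e × U = 0.8917 × 238 = 212.22
Base = 667 + 212.22 = 879.22
RR3 = 407 / 879.22 = 0.4629

46.3%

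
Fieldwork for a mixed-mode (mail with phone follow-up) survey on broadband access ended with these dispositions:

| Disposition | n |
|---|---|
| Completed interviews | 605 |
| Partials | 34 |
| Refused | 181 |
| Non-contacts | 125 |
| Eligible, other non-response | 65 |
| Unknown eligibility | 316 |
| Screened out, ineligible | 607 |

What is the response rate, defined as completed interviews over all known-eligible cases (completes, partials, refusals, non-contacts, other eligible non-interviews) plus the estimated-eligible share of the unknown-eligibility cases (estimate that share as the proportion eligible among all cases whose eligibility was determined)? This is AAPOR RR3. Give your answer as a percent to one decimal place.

Num → 605
Known eligible → 605 + 34 + 181 + 125 + 65 = 1010
e = 1010 / (1010 + 607) = 1010 / 1617 = 0.6246
Eligible share of unknowns → 0.6246 × 316 = 197.37
Denom → 1010 + 197.37 = 1207.37
RR3 = 605 / 1207.37 = 0.5011

50.1%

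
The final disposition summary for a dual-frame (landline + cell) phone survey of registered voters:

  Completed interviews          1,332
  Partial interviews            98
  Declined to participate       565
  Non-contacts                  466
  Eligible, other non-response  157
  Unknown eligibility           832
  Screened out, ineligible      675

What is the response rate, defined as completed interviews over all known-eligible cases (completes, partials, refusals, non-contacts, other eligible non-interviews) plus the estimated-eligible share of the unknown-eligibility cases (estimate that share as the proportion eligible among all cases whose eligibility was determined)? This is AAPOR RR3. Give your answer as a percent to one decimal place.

Numerator = 1332
Eligible (known) = 1332 + 98 + 565 + 466 + 157 = 2618
e = 2618 / (2618 + 675) = 2618 / 3293 = 0.7950
e × U = 0.7950 × 832 = 661.44
Denominator = 2618 + 661.44 = 3279.44
RR3 = 1332 / 3279.44 = 0.4062

40.6%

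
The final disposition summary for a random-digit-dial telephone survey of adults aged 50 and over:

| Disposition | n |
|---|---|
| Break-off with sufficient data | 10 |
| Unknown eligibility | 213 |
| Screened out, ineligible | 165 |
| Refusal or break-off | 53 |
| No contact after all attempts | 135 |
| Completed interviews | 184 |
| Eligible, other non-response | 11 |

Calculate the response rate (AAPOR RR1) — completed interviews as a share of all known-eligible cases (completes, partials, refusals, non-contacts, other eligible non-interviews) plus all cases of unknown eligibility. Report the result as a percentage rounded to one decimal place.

30.4%

Top → 184
Denominator → 184 + 10 + 53 + 135 + 11 + 213 = 606
RR1 = 184 / 606 = 0.3036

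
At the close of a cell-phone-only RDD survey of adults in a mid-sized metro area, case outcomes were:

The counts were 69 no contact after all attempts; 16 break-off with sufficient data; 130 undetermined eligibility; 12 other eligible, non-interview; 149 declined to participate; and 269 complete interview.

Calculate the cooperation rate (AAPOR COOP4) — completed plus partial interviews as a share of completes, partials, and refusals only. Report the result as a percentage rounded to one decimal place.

Top = 269 + 16 = 285
Denom = 269 + 16 + 149 = 434
COOP4 = 285 / 434 = 0.6567

65.7%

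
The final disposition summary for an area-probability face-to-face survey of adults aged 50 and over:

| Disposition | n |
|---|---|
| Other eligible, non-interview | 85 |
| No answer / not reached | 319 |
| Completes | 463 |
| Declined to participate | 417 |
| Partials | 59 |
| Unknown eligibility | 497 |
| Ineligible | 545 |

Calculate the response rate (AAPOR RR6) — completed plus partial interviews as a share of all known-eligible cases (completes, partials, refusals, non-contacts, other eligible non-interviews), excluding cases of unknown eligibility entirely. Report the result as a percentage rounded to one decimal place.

Numerator: 463 + 59 = 522
Denominator: 463 + 59 + 417 + 319 + 85 = 1343
RR6 = 522 / 1343 = 0.3887

38.9%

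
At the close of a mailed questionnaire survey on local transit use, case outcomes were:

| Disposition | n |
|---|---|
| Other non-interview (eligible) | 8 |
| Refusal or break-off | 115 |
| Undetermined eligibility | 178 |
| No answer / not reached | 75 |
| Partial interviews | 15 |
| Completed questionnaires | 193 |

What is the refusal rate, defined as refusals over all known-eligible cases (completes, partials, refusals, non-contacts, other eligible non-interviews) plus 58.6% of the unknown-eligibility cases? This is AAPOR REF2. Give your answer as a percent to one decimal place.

22.5%

Top → 115
Known eligible → 193 + 15 + 115 + 75 + 8 = 406
e × U → 0.5860 × 178 = 104.31
Denominator → 406 + 104.31 = 510.31
REF2 = 115 / 510.31 = 0.2254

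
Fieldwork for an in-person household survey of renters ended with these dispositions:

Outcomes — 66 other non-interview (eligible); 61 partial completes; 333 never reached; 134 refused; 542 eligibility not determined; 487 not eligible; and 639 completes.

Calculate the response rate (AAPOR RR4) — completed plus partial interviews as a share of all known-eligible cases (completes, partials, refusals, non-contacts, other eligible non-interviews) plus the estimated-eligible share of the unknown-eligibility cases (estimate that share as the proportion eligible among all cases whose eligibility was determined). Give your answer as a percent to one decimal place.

43.2%

Num = 639 + 61 = 700
Eligible (known) = 639 + 61 + 134 + 333 + 66 = 1233
e = 1233 / (1233 + 487) = 1233 / 1720 = 0.7169
e × U = 0.7169 × 542 = 388.56
Denominator = 1233 + 388.56 = 1621.56
RR4 = 700 / 1621.56 = 0.4317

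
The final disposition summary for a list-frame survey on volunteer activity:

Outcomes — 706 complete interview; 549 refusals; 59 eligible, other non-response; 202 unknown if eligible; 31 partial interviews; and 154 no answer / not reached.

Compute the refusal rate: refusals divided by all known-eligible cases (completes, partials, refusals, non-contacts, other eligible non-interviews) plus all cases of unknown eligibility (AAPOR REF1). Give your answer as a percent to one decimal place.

32.3%

Num: 549
Base: 706 + 31 + 549 + 154 + 59 + 202 = 1701
REF1 = 549 / 1701 = 0.3228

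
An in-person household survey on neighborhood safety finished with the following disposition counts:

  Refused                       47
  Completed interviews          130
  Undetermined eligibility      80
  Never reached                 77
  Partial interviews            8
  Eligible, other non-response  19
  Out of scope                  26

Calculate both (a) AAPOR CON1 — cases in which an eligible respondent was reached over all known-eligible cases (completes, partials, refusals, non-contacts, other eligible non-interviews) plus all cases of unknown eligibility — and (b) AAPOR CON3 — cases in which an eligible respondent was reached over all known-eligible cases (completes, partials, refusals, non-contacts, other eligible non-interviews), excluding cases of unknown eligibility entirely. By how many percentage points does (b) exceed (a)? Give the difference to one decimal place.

Top → 130 + 8 + 47 + 19 = 204
Denominator → 130 + 8 + 47 + 77 + 19 + 80 = 361
CON1 = 204 / 361 = 0.5651
Denominator → 130 + 8 + 47 + 77 + 19 = 281
CON3 = 204 / 281 = 0.7260
Difference = 72.60 − 56.51 = 16.09 percentage points

16.1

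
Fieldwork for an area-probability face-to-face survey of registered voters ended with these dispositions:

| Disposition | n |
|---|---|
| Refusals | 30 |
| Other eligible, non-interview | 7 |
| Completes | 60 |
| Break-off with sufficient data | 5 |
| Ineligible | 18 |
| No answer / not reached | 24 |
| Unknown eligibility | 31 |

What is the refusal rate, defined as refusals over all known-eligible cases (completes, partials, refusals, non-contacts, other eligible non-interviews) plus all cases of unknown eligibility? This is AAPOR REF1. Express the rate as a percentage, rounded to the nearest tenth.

19.1%

Num = 30
Denominator = 60 + 5 + 30 + 24 + 7 + 31 = 157
REF1 = 30 / 157 = 0.1911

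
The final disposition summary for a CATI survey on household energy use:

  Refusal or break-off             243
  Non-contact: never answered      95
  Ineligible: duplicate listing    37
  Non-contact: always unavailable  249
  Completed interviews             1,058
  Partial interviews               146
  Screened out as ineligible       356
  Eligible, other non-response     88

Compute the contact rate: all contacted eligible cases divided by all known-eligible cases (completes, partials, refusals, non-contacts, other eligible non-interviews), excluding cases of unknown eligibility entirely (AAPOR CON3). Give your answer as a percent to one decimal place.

81.7%

No contact after all attempts = 95 + 249 = 344
Not eligible = 356 + 37 = 393
Top → 1058 + 146 + 243 + 88 = 1535
Base → 1058 + 146 + 243 + 344 + 88 = 1879
CON3 = 1535 / 1879 = 0.8169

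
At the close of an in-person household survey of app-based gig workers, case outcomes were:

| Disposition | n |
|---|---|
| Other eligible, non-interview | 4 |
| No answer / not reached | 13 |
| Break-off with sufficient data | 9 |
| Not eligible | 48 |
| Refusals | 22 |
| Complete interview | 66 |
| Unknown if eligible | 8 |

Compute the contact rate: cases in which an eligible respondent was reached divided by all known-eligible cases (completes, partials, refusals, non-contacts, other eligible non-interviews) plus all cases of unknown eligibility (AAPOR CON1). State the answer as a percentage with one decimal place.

82.8%

Num: 66 + 9 + 22 + 4 = 101
Denominator: 66 + 9 + 22 + 13 + 4 + 8 = 122
CON1 = 101 / 122 = 0.8279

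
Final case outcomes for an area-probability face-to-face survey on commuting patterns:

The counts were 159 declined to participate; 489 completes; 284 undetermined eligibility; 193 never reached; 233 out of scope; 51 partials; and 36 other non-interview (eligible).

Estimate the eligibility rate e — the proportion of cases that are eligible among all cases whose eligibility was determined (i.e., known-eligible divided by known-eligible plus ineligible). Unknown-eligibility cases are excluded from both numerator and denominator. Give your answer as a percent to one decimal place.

Known eligible: 489 + 51 + 159 + 193 + 36 = 928
e = 928 / (928 + 233) = 928 / 1161 = 0.7993

79.9%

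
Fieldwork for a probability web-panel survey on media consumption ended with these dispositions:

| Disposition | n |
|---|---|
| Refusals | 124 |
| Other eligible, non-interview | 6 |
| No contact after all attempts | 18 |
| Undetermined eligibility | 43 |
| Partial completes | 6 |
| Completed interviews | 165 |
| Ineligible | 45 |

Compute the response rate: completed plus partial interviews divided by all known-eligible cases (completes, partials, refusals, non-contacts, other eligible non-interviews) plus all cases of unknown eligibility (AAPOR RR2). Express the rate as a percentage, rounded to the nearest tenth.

Numerator: 165 + 6 = 171
Denominator: 165 + 6 + 124 + 18 + 6 + 43 = 362
RR2 = 171 / 362 = 0.4724

47.2%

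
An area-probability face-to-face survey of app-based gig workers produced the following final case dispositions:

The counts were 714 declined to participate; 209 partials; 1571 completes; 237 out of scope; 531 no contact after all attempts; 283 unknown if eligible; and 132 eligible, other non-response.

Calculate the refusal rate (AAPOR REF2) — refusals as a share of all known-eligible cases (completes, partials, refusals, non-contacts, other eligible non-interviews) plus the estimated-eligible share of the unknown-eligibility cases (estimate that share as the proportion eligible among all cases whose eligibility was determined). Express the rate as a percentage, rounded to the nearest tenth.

Numerator → 714
Known eligible → 1571 + 209 + 714 + 531 + 132 = 3157
e = 3157 / (3157 + 237) = 3157 / 3394 = 0.9302
Eligible share of unknowns → 0.9302 × 283 = 263.25
Denom → 3157 + 263.25 = 3420.25
REF2 = 714 / 3420.25 = 0.2088

20.9%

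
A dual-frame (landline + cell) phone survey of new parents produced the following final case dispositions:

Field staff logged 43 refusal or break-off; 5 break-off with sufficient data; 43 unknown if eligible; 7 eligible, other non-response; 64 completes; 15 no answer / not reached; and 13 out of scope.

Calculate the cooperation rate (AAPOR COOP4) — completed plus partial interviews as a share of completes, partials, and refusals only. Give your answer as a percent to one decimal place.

61.6%

Top: 64 + 5 = 69
Denominator: 64 + 5 + 43 = 112
COOP4 = 69 / 112 = 0.6161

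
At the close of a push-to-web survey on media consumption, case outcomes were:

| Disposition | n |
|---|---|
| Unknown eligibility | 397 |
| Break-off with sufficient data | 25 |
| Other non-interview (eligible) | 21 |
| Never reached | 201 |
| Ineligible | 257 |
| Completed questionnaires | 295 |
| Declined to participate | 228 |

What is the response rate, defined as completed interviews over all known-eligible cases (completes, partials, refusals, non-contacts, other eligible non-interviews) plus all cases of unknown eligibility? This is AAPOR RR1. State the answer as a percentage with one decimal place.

Numerator = 295
Denom = 295 + 25 + 228 + 201 + 21 + 397 = 1167
RR1 = 295 / 1167 = 0.2528

25.3%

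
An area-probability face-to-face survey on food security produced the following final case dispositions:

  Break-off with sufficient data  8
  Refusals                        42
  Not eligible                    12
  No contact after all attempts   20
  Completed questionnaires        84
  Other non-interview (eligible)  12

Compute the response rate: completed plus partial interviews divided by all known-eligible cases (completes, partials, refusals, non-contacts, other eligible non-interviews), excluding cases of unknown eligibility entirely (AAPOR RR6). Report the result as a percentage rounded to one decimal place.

Numerator: 84 + 8 = 92
Denominator: 84 + 8 + 42 + 20 + 12 = 166
RR6 = 92 / 166 = 0.5542

55.4%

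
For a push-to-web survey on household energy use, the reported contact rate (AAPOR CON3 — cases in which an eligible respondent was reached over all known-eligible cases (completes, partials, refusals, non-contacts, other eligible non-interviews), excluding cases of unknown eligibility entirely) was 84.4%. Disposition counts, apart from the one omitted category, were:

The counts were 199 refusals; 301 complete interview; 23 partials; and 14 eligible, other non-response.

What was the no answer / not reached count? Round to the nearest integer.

Num → 301 + 23 + 199 + 14 = 537
CON3 = 537 / D = 0.844
D = 537 / 0.844 = 636.3
Remaining denominator categories sum to 537
no answer / not reached = 636.3 − 537 ≈ 99

99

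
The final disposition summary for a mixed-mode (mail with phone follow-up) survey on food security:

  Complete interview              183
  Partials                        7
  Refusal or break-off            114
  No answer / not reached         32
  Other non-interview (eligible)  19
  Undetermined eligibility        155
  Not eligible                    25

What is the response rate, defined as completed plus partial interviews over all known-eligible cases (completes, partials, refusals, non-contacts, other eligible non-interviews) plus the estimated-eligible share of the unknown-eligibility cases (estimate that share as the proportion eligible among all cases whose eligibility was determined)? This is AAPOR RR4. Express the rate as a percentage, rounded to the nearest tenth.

Num: 183 + 7 = 190
Eligible (known): 183 + 7 + 114 + 32 + 19 = 355
e = 355 / (355 + 25) = 355 / 380 = 0.9342
e × U: 0.9342 × 155 = 144.80
Denominator: 355 + 144.80 = 499.80
RR4 = 190 / 499.80 = 0.3802

38.0%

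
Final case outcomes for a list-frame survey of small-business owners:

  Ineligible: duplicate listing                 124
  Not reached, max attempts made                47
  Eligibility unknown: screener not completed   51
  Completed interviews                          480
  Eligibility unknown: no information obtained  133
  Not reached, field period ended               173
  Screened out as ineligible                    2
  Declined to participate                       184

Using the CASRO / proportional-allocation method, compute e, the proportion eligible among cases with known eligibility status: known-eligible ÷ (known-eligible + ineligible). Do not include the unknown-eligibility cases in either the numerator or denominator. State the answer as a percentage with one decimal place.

No contact after all attempts = 173 + 47 = 220
Eligibility not determined = 51 + 133 = 184
Out of scope = 2 + 124 = 126
Known eligible: 480 + 184 + 220 = 884
e = 884 / (884 + 126) = 884 / 1010 = 0.8752

87.5%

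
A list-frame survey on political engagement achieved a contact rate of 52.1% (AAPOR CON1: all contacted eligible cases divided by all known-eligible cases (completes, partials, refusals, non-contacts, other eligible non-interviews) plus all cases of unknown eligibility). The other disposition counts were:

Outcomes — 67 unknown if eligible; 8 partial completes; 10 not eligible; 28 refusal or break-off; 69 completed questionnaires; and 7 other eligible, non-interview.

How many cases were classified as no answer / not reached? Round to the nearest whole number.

Top → 69 + 8 + 28 + 7 = 112
CON1 = 112 / D = 0.521
D = 112 / 0.521 = 215.0
Remaining denominator categories sum to 179
no answer / not reached = 215.0 − 179 ≈ 36

36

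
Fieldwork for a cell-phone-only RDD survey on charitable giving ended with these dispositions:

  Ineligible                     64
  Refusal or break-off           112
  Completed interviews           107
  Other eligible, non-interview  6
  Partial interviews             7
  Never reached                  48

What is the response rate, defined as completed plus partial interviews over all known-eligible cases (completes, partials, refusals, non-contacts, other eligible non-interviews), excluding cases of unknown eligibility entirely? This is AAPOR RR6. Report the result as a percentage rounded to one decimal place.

Top = 107 + 7 = 114
Denom = 107 + 7 + 112 + 48 + 6 = 280
RR6 = 114 / 280 = 0.4071

40.7%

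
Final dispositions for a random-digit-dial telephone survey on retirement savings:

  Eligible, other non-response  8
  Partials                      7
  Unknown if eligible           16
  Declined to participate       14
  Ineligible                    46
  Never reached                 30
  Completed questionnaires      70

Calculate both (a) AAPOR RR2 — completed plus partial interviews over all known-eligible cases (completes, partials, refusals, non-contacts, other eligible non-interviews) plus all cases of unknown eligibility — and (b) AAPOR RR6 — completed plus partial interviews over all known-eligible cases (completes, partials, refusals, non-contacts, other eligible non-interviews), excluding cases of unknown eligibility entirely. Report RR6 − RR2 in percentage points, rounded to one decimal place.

6.6

Num → 70 + 7 = 77
Denominator → 70 + 7 + 14 + 30 + 8 + 16 = 145
RR2 = 77 / 145 = 0.5310
Denominator → 70 + 7 + 14 + 30 + 8 = 129
RR6 = 77 / 129 = 0.5969
Difference = 59.69 − 53.10 = 6.59 percentage points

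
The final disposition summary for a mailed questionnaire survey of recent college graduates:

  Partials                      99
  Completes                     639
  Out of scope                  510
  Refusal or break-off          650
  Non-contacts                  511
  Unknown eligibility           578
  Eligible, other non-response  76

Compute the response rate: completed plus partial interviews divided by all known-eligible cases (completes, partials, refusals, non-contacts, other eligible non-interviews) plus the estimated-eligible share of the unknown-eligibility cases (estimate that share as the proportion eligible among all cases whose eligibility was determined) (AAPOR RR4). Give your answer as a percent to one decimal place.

30.3%

Numerator: 639 + 99 = 738
Eligible (known): 639 + 99 + 650 + 511 + 76 = 1975
e = 1975 / (1975 + 510) = 1975 / 2485 = 0.7948
Eligible share of unknowns: 0.7948 × 578 = 459.39
Base: 1975 + 459.39 = 2434.39
RR4 = 738 / 2434.39 = 0.3032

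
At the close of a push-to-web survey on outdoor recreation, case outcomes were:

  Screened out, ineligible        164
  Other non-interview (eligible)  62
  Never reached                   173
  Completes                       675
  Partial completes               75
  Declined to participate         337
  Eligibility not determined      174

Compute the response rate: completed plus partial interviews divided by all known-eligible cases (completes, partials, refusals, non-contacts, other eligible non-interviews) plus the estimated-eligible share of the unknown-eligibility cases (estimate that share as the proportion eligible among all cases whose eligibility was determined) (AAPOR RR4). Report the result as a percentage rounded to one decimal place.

50.8%

Numerator = 675 + 75 = 750
Determined eligible = 675 + 75 + 337 + 173 + 62 = 1322
e = 1322 / (1322 + 164) = 1322 / 1486 = 0.8896
Eligible share of unknowns = 0.8896 × 174 = 154.79
Base = 1322 + 154.79 = 1476.79
RR4 = 750 / 1476.79 = 0.5079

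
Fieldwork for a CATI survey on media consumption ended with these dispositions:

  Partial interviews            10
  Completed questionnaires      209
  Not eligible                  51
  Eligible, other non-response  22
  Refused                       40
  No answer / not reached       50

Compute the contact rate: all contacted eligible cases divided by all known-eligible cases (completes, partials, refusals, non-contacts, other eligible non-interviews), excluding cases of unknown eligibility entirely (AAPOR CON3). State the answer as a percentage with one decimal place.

Numerator: 209 + 10 + 40 + 22 = 281
Denom: 209 + 10 + 40 + 50 + 22 = 331
CON3 = 281 / 331 = 0.8489

84.9%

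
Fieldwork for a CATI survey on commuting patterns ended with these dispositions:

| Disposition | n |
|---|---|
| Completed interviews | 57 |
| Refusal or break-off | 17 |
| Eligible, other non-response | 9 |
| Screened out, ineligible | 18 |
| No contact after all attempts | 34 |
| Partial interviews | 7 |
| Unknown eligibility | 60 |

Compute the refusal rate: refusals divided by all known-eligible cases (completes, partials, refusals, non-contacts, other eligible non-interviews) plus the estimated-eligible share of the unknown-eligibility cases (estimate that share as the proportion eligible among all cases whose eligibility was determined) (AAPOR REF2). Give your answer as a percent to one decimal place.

9.6%

Top → 17
Determined eligible → 57 + 7 + 17 + 34 + 9 = 124
e = 124 / (124 + 18) = 124 / 142 = 0.8732
Eligible share of unknowns → 0.8732 × 60 = 52.39
Denominator → 124 + 52.39 = 176.39
REF2 = 17 / 176.39 = 0.0964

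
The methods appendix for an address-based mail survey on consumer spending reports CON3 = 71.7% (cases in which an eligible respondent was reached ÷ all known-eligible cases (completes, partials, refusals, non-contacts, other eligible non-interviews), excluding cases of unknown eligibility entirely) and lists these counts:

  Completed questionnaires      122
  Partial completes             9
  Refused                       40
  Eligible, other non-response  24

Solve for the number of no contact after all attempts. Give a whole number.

77

Num → 122 + 9 + 40 + 24 = 195
CON3 = 195 / D = 0.717
D = 195 / 0.717 = 272.0
Rest of base = 195
no contact after all attempts = 272.0 − 195 ≈ 77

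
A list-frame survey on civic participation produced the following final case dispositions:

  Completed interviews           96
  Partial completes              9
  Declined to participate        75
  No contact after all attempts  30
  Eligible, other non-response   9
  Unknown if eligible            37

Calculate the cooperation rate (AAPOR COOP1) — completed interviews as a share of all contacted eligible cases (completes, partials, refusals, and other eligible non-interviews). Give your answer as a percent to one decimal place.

50.8%

Top = 96
Base = 96 + 9 + 75 + 9 = 189
COOP1 = 96 / 189 = 0.5079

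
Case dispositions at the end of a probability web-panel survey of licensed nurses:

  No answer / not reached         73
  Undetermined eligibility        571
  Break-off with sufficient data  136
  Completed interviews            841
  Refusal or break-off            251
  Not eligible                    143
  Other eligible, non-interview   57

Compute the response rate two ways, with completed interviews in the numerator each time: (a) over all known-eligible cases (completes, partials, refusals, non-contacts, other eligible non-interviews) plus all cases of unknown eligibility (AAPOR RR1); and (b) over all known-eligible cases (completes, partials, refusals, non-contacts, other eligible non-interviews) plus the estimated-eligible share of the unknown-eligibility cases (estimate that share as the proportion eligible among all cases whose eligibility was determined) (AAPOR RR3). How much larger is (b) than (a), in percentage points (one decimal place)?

Top: 841
Denom: 841 + 136 + 251 + 73 + 57 + 571 = 1929
RR1 = 841 / 1929 = 0.4360
Known eligible: 841 + 136 + 251 + 73 + 57 = 1358
e = 1358 / (1358 + 143) = 1358 / 1501 = 0.9047
Eligible share of unknowns: 0.9047 × 571 = 516.58
Denom: 1358 + 516.58 = 1874.58
RR3 = 841 / 1874.58 = 0.4486
Difference = 44.86 − 43.60 = 1.26 percentage points

1.3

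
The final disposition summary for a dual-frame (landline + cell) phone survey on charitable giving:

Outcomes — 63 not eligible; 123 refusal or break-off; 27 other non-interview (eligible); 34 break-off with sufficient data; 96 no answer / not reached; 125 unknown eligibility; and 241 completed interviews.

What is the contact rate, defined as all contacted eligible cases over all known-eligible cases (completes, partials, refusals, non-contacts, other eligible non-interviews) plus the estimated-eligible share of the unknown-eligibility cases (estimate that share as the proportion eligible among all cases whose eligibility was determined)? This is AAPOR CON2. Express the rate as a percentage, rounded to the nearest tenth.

Top → 241 + 34 + 123 + 27 = 425
Determined eligible → 241 + 34 + 123 + 96 + 27 = 521
e = 521 / (521 + 63) = 521 / 584 = 0.8921
e × U → 0.8921 × 125 = 111.51
Denom → 521 + 111.51 = 632.51
CON2 = 425 / 632.51 = 0.6719

67.2%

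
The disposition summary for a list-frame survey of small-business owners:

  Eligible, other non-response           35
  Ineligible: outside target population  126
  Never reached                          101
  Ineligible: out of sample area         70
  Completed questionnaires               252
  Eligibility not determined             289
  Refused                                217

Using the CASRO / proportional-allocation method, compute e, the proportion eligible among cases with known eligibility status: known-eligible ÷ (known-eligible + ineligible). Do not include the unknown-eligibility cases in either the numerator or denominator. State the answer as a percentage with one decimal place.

Screened out, ineligible = 126 + 70 = 196
Eligible (known): 252 + 217 + 101 + 35 = 605
e = 605 / (605 + 196) = 605 / 801 = 0.7553

75.5%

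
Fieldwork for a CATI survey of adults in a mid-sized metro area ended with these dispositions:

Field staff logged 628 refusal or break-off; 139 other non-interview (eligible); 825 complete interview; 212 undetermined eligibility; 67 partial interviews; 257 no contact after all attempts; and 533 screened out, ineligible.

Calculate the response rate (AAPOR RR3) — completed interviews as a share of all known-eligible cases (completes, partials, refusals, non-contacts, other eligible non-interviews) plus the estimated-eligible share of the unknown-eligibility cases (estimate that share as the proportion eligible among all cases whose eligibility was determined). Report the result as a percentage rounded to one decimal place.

39.6%

Num: 825
Known eligible: 825 + 67 + 628 + 257 + 139 = 1916
e = 1916 / (1916 + 533) = 1916 / 2449 = 0.7824
Estimated eligible among unknowns: 0.7824 × 212 = 165.87
Denom: 1916 + 165.87 = 2081.87
RR3 = 825 / 2081.87 = 0.3963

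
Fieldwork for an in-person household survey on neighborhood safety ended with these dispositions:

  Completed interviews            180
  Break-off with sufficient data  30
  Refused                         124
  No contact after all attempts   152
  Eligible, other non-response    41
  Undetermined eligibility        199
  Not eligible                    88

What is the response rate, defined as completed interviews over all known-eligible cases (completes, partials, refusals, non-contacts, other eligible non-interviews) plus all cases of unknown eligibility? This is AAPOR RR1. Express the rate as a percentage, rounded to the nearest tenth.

Top: 180
Base: 180 + 30 + 124 + 152 + 41 + 199 = 726
RR1 = 180 / 726 = 0.2479

24.8%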